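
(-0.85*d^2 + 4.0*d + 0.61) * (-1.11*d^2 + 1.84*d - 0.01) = 0.9435*d^4 - 6.004*d^3 + 6.6914*d^2 + 1.0824*d - 0.0061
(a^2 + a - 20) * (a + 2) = a^3 + 3*a^2 - 18*a - 40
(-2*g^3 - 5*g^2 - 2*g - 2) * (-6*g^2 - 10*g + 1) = 12*g^5 + 50*g^4 + 60*g^3 + 27*g^2 + 18*g - 2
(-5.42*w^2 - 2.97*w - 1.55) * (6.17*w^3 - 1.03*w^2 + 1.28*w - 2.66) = -33.4414*w^5 - 12.7423*w^4 - 13.442*w^3 + 12.2121*w^2 + 5.9162*w + 4.123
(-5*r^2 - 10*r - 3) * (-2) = 10*r^2 + 20*r + 6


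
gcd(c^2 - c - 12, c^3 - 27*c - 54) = c + 3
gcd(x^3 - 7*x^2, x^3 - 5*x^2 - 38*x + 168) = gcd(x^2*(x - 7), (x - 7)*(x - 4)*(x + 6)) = x - 7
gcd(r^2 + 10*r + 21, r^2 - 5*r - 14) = 1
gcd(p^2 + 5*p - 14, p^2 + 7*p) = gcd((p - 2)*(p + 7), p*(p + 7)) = p + 7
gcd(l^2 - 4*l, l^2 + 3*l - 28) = l - 4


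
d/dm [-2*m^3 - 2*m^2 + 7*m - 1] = -6*m^2 - 4*m + 7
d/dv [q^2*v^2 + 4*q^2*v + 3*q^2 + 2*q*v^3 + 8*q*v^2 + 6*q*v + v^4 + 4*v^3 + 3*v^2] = 2*q^2*v + 4*q^2 + 6*q*v^2 + 16*q*v + 6*q + 4*v^3 + 12*v^2 + 6*v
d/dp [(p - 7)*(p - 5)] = 2*p - 12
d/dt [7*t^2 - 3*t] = 14*t - 3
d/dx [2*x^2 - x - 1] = 4*x - 1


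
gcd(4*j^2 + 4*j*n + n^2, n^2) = 1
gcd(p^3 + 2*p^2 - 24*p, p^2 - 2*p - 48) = p + 6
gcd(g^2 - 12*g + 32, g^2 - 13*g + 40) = g - 8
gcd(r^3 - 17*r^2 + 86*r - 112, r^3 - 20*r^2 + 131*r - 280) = r^2 - 15*r + 56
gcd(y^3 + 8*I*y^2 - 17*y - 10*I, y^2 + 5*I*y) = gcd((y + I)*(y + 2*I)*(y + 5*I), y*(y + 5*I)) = y + 5*I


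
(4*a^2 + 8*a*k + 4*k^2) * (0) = 0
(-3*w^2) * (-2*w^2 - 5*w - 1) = 6*w^4 + 15*w^3 + 3*w^2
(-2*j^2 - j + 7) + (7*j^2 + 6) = 5*j^2 - j + 13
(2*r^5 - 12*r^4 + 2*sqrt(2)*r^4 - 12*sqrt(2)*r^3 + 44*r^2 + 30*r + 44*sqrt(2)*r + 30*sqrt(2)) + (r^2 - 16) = 2*r^5 - 12*r^4 + 2*sqrt(2)*r^4 - 12*sqrt(2)*r^3 + 45*r^2 + 30*r + 44*sqrt(2)*r - 16 + 30*sqrt(2)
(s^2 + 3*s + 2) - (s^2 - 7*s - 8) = 10*s + 10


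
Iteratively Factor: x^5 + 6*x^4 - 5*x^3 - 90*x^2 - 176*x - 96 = (x + 2)*(x^4 + 4*x^3 - 13*x^2 - 64*x - 48) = (x - 4)*(x + 2)*(x^3 + 8*x^2 + 19*x + 12) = (x - 4)*(x + 2)*(x + 3)*(x^2 + 5*x + 4) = (x - 4)*(x + 2)*(x + 3)*(x + 4)*(x + 1)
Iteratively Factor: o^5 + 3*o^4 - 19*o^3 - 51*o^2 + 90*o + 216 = (o - 3)*(o^4 + 6*o^3 - o^2 - 54*o - 72) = (o - 3)*(o + 4)*(o^3 + 2*o^2 - 9*o - 18) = (o - 3)*(o + 2)*(o + 4)*(o^2 - 9) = (o - 3)*(o + 2)*(o + 3)*(o + 4)*(o - 3)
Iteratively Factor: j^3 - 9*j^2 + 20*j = (j - 4)*(j^2 - 5*j) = (j - 5)*(j - 4)*(j)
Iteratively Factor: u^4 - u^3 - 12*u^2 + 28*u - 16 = (u + 4)*(u^3 - 5*u^2 + 8*u - 4) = (u - 2)*(u + 4)*(u^2 - 3*u + 2) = (u - 2)*(u - 1)*(u + 4)*(u - 2)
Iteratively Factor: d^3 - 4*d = (d - 2)*(d^2 + 2*d) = d*(d - 2)*(d + 2)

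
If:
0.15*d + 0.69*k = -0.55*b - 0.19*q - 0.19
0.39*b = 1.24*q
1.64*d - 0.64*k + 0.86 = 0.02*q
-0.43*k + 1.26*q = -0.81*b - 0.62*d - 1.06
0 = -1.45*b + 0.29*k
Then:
No Solution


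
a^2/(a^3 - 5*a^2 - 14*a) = a/(a^2 - 5*a - 14)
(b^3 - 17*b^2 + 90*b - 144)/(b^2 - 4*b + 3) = (b^2 - 14*b + 48)/(b - 1)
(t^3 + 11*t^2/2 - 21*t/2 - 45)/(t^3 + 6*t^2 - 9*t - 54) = (t + 5/2)/(t + 3)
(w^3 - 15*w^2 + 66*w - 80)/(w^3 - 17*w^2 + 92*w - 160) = (w - 2)/(w - 4)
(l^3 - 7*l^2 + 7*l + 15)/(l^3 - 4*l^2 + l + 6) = (l - 5)/(l - 2)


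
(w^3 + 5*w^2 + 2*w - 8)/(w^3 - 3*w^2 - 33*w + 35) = (w^2 + 6*w + 8)/(w^2 - 2*w - 35)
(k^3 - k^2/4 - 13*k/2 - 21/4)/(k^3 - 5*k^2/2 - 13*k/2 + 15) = (4*k^2 + 11*k + 7)/(2*(2*k^2 + k - 10))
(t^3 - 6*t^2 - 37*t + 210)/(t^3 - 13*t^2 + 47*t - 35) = (t + 6)/(t - 1)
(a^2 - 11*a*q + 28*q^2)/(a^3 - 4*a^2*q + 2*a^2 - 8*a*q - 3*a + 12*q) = (a - 7*q)/(a^2 + 2*a - 3)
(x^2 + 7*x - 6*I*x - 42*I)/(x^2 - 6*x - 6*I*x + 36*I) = (x + 7)/(x - 6)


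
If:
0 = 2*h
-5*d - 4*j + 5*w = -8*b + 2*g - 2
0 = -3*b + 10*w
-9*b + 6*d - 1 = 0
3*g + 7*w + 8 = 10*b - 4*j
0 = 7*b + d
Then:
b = -1/51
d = 7/51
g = -789/85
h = 0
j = 10043/2040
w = -1/170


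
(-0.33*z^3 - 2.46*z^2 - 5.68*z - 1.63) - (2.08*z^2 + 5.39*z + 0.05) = -0.33*z^3 - 4.54*z^2 - 11.07*z - 1.68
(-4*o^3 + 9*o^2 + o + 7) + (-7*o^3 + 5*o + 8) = -11*o^3 + 9*o^2 + 6*o + 15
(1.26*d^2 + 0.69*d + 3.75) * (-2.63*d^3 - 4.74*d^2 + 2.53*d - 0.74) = -3.3138*d^5 - 7.7871*d^4 - 9.9453*d^3 - 16.9617*d^2 + 8.9769*d - 2.775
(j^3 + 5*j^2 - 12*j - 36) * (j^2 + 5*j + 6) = j^5 + 10*j^4 + 19*j^3 - 66*j^2 - 252*j - 216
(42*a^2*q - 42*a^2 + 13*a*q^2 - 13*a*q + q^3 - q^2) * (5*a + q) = 210*a^3*q - 210*a^3 + 107*a^2*q^2 - 107*a^2*q + 18*a*q^3 - 18*a*q^2 + q^4 - q^3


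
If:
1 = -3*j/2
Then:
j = -2/3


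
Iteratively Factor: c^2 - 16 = (c + 4)*(c - 4)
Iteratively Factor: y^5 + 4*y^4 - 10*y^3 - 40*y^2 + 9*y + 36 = (y + 1)*(y^4 + 3*y^3 - 13*y^2 - 27*y + 36) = (y + 1)*(y + 4)*(y^3 - y^2 - 9*y + 9) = (y + 1)*(y + 3)*(y + 4)*(y^2 - 4*y + 3) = (y - 3)*(y + 1)*(y + 3)*(y + 4)*(y - 1)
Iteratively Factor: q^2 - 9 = (q + 3)*(q - 3)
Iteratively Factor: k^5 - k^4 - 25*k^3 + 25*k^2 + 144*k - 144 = (k - 1)*(k^4 - 25*k^2 + 144) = (k - 4)*(k - 1)*(k^3 + 4*k^2 - 9*k - 36) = (k - 4)*(k - 1)*(k + 3)*(k^2 + k - 12) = (k - 4)*(k - 3)*(k - 1)*(k + 3)*(k + 4)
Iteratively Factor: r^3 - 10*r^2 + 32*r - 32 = (r - 4)*(r^2 - 6*r + 8) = (r - 4)*(r - 2)*(r - 4)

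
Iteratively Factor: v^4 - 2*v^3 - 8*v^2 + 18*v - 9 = (v - 1)*(v^3 - v^2 - 9*v + 9) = (v - 1)^2*(v^2 - 9) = (v - 1)^2*(v + 3)*(v - 3)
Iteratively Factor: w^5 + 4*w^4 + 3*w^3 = (w + 3)*(w^4 + w^3) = w*(w + 3)*(w^3 + w^2) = w^2*(w + 3)*(w^2 + w) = w^3*(w + 3)*(w + 1)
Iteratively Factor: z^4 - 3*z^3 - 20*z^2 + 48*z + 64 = (z + 4)*(z^3 - 7*z^2 + 8*z + 16) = (z + 1)*(z + 4)*(z^2 - 8*z + 16) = (z - 4)*(z + 1)*(z + 4)*(z - 4)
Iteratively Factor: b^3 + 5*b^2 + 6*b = (b + 3)*(b^2 + 2*b) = b*(b + 3)*(b + 2)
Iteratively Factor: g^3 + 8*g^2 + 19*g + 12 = (g + 4)*(g^2 + 4*g + 3) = (g + 1)*(g + 4)*(g + 3)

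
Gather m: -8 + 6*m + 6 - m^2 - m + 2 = -m^2 + 5*m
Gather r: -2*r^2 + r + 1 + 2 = -2*r^2 + r + 3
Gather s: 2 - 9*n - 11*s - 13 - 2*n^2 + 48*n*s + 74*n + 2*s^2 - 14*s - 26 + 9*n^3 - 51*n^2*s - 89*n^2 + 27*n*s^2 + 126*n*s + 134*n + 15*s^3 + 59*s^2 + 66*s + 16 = 9*n^3 - 91*n^2 + 199*n + 15*s^3 + s^2*(27*n + 61) + s*(-51*n^2 + 174*n + 41) - 21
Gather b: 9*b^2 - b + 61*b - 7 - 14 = 9*b^2 + 60*b - 21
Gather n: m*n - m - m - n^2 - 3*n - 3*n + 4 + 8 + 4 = -2*m - n^2 + n*(m - 6) + 16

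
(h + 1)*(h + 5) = h^2 + 6*h + 5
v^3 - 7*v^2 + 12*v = v*(v - 4)*(v - 3)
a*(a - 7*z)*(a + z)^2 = a^4 - 5*a^3*z - 13*a^2*z^2 - 7*a*z^3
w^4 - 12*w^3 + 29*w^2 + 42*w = w*(w - 7)*(w - 6)*(w + 1)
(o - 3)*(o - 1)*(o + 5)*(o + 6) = o^4 + 7*o^3 - 11*o^2 - 87*o + 90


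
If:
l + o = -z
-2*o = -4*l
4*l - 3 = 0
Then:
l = 3/4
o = 3/2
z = -9/4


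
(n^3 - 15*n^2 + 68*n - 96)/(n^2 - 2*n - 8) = (n^2 - 11*n + 24)/(n + 2)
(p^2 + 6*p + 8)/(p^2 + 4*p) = (p + 2)/p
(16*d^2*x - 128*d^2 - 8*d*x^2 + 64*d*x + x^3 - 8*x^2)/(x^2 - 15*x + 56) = (16*d^2 - 8*d*x + x^2)/(x - 7)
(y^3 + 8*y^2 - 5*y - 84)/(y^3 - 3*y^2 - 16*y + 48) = (y + 7)/(y - 4)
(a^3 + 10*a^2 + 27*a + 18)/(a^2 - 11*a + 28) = (a^3 + 10*a^2 + 27*a + 18)/(a^2 - 11*a + 28)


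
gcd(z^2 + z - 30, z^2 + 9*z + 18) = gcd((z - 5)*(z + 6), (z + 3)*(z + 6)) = z + 6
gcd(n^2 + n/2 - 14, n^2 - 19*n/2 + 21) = n - 7/2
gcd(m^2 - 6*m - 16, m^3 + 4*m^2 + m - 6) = m + 2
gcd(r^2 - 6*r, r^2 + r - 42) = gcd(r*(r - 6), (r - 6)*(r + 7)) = r - 6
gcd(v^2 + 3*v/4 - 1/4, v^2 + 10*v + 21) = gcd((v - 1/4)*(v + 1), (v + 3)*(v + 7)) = 1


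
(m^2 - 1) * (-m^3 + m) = -m^5 + 2*m^3 - m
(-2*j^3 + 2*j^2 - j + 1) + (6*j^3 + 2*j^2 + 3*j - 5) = 4*j^3 + 4*j^2 + 2*j - 4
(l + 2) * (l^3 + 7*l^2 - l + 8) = l^4 + 9*l^3 + 13*l^2 + 6*l + 16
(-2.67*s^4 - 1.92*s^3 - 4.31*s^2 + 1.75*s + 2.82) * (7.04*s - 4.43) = -18.7968*s^5 - 1.6887*s^4 - 21.8368*s^3 + 31.4133*s^2 + 12.1003*s - 12.4926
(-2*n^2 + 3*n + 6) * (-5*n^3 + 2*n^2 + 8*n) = 10*n^5 - 19*n^4 - 40*n^3 + 36*n^2 + 48*n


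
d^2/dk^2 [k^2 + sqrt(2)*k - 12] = 2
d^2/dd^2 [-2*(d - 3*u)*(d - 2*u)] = -4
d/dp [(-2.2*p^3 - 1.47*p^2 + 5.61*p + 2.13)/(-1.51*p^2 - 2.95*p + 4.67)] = (3.322*p^4 + 12.98*p^3 - 18.0144*p^2 - 7.2972*p + 32.4822)/(2.2801*p^4 + 8.909*p^3 - 5.4009*p^2 - 27.553*p + 21.8089)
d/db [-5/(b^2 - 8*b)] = 10*(b - 4)/(b^2*(b - 8)^2)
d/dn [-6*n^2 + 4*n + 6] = 4 - 12*n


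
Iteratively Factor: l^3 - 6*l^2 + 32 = (l - 4)*(l^2 - 2*l - 8) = (l - 4)*(l + 2)*(l - 4)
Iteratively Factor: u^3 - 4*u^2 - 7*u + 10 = (u - 5)*(u^2 + u - 2) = (u - 5)*(u - 1)*(u + 2)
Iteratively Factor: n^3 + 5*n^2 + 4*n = (n + 1)*(n^2 + 4*n) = n*(n + 1)*(n + 4)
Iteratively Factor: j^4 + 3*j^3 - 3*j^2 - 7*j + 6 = (j - 1)*(j^3 + 4*j^2 + j - 6) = (j - 1)*(j + 3)*(j^2 + j - 2) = (j - 1)*(j + 2)*(j + 3)*(j - 1)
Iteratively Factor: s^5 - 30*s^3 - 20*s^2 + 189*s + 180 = (s + 1)*(s^4 - s^3 - 29*s^2 + 9*s + 180) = (s - 5)*(s + 1)*(s^3 + 4*s^2 - 9*s - 36) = (s - 5)*(s + 1)*(s + 3)*(s^2 + s - 12) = (s - 5)*(s + 1)*(s + 3)*(s + 4)*(s - 3)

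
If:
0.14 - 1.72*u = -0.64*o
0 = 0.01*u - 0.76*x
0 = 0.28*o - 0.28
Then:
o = 1.00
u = 0.45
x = 0.01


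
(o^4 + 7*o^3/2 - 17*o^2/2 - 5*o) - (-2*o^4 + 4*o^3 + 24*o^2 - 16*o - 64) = 3*o^4 - o^3/2 - 65*o^2/2 + 11*o + 64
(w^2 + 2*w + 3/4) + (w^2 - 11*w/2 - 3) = 2*w^2 - 7*w/2 - 9/4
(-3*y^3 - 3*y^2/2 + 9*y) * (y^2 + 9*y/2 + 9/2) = -3*y^5 - 15*y^4 - 45*y^3/4 + 135*y^2/4 + 81*y/2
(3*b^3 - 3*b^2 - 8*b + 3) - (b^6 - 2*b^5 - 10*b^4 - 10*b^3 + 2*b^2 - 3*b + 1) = -b^6 + 2*b^5 + 10*b^4 + 13*b^3 - 5*b^2 - 5*b + 2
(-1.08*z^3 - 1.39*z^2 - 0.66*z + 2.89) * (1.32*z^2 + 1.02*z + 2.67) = -1.4256*z^5 - 2.9364*z^4 - 5.1726*z^3 - 0.569699999999999*z^2 + 1.1856*z + 7.7163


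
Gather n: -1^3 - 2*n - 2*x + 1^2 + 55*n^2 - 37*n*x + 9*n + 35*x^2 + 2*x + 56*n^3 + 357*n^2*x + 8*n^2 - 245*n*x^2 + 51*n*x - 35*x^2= 56*n^3 + n^2*(357*x + 63) + n*(-245*x^2 + 14*x + 7)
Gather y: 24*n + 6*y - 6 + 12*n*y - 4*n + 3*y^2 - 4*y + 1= 20*n + 3*y^2 + y*(12*n + 2) - 5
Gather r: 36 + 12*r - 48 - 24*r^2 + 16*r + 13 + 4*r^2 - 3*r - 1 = -20*r^2 + 25*r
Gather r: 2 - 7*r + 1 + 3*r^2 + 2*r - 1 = 3*r^2 - 5*r + 2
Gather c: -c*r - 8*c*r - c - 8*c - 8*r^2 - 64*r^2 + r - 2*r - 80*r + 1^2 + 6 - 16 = c*(-9*r - 9) - 72*r^2 - 81*r - 9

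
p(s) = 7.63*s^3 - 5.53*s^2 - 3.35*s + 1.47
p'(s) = 22.89*s^2 - 11.06*s - 3.35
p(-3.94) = -537.85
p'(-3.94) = 395.56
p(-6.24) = -2046.82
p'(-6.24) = 956.95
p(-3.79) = -480.64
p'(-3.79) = 367.36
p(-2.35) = -120.22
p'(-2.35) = 149.05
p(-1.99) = -73.89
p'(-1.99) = 109.31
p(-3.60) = -414.12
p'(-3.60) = 333.12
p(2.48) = 75.53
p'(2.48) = 110.00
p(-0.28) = 1.81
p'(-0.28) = 1.54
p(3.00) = 147.66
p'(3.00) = 169.48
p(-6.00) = -1825.59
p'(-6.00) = 887.05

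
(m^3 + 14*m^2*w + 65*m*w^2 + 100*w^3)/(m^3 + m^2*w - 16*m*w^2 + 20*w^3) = (m^2 + 9*m*w + 20*w^2)/(m^2 - 4*m*w + 4*w^2)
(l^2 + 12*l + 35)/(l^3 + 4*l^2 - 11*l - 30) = (l + 7)/(l^2 - l - 6)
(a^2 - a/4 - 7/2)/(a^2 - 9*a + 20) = (4*a^2 - a - 14)/(4*(a^2 - 9*a + 20))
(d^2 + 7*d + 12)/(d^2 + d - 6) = (d + 4)/(d - 2)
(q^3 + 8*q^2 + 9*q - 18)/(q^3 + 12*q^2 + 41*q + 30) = (q^2 + 2*q - 3)/(q^2 + 6*q + 5)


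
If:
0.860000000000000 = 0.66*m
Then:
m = 1.30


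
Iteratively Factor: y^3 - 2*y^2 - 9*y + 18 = (y - 3)*(y^2 + y - 6) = (y - 3)*(y + 3)*(y - 2)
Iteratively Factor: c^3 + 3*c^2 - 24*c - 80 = (c + 4)*(c^2 - c - 20) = (c - 5)*(c + 4)*(c + 4)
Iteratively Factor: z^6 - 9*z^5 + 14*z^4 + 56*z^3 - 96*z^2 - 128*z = (z - 4)*(z^5 - 5*z^4 - 6*z^3 + 32*z^2 + 32*z) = (z - 4)*(z + 2)*(z^4 - 7*z^3 + 8*z^2 + 16*z) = (z - 4)^2*(z + 2)*(z^3 - 3*z^2 - 4*z) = (z - 4)^3*(z + 2)*(z^2 + z) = (z - 4)^3*(z + 1)*(z + 2)*(z)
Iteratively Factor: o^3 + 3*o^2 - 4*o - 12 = (o + 2)*(o^2 + o - 6) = (o - 2)*(o + 2)*(o + 3)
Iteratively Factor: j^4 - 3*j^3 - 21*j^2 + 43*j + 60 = (j - 5)*(j^3 + 2*j^2 - 11*j - 12) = (j - 5)*(j + 1)*(j^2 + j - 12) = (j - 5)*(j - 3)*(j + 1)*(j + 4)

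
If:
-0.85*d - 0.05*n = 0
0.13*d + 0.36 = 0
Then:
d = -2.77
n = 47.08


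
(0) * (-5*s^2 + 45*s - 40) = 0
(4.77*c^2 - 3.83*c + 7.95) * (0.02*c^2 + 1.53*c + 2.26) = 0.0954*c^4 + 7.2215*c^3 + 5.0793*c^2 + 3.5077*c + 17.967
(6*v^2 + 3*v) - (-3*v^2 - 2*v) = 9*v^2 + 5*v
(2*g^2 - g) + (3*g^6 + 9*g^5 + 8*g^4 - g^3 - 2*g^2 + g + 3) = 3*g^6 + 9*g^5 + 8*g^4 - g^3 + 3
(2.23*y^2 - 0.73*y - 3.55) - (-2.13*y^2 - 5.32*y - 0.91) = 4.36*y^2 + 4.59*y - 2.64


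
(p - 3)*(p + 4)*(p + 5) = p^3 + 6*p^2 - 7*p - 60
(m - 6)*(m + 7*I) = m^2 - 6*m + 7*I*m - 42*I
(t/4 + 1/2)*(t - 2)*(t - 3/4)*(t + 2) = t^4/4 + 5*t^3/16 - 11*t^2/8 - 5*t/4 + 3/2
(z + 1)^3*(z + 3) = z^4 + 6*z^3 + 12*z^2 + 10*z + 3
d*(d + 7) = d^2 + 7*d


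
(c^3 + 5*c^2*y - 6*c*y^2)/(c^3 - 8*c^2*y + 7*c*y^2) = (-c - 6*y)/(-c + 7*y)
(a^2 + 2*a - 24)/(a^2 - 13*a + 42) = (a^2 + 2*a - 24)/(a^2 - 13*a + 42)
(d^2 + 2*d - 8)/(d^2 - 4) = (d + 4)/(d + 2)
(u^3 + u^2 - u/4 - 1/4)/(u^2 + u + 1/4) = (2*u^2 + u - 1)/(2*u + 1)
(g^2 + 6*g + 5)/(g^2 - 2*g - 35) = (g + 1)/(g - 7)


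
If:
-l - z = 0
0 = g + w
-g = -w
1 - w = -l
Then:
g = 0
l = -1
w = 0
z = 1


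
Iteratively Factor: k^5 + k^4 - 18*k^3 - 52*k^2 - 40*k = (k - 5)*(k^4 + 6*k^3 + 12*k^2 + 8*k) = k*(k - 5)*(k^3 + 6*k^2 + 12*k + 8) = k*(k - 5)*(k + 2)*(k^2 + 4*k + 4) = k*(k - 5)*(k + 2)^2*(k + 2)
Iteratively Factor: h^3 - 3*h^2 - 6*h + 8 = (h - 1)*(h^2 - 2*h - 8) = (h - 4)*(h - 1)*(h + 2)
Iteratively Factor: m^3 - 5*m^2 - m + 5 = (m - 1)*(m^2 - 4*m - 5) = (m - 5)*(m - 1)*(m + 1)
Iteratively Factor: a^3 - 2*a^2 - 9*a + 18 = (a + 3)*(a^2 - 5*a + 6) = (a - 3)*(a + 3)*(a - 2)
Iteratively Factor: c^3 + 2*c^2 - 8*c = (c - 2)*(c^2 + 4*c) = (c - 2)*(c + 4)*(c)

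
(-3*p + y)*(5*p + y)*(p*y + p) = -15*p^3*y - 15*p^3 + 2*p^2*y^2 + 2*p^2*y + p*y^3 + p*y^2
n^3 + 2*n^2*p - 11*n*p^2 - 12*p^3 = (n - 3*p)*(n + p)*(n + 4*p)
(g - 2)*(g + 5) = g^2 + 3*g - 10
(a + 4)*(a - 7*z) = a^2 - 7*a*z + 4*a - 28*z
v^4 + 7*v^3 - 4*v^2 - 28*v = v*(v - 2)*(v + 2)*(v + 7)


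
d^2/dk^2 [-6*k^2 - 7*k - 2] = -12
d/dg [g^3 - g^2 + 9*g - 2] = 3*g^2 - 2*g + 9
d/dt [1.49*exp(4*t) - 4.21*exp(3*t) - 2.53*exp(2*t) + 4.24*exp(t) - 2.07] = (5.96*exp(3*t) - 12.63*exp(2*t) - 5.06*exp(t) + 4.24)*exp(t)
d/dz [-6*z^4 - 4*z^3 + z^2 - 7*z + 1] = -24*z^3 - 12*z^2 + 2*z - 7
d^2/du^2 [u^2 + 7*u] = 2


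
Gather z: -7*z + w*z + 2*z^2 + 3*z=2*z^2 + z*(w - 4)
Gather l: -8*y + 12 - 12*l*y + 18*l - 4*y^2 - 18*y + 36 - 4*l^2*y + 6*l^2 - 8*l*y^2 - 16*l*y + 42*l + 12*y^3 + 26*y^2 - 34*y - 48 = l^2*(6 - 4*y) + l*(-8*y^2 - 28*y + 60) + 12*y^3 + 22*y^2 - 60*y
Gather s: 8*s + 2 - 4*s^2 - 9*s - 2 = -4*s^2 - s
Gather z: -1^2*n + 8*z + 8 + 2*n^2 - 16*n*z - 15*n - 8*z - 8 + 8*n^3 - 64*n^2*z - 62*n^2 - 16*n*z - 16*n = 8*n^3 - 60*n^2 - 32*n + z*(-64*n^2 - 32*n)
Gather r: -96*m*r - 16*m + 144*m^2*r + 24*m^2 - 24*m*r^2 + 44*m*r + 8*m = 24*m^2 - 24*m*r^2 - 8*m + r*(144*m^2 - 52*m)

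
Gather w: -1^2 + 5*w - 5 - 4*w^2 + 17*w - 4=-4*w^2 + 22*w - 10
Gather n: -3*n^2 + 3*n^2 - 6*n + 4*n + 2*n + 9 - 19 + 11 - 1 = 0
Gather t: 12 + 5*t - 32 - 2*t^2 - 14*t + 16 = -2*t^2 - 9*t - 4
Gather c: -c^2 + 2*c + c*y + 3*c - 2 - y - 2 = -c^2 + c*(y + 5) - y - 4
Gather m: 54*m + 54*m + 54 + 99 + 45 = 108*m + 198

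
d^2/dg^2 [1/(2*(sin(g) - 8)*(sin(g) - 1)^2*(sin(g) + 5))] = (-16*sin(g)^5 + 67*sin(g)^4 + 440*sin(g)^3 - 785*sin(g)^2 - 8128*sin(g) - 9218)/(2*(sin(g) - 8)^3*(sin(g) - 1)^3*(sin(g) + 5)^3)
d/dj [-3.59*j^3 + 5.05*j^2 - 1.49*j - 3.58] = -10.77*j^2 + 10.1*j - 1.49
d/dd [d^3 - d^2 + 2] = d*(3*d - 2)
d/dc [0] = 0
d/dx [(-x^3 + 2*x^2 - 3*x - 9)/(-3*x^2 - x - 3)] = x*(3*x^3 + 2*x^2 - 2*x - 66)/(9*x^4 + 6*x^3 + 19*x^2 + 6*x + 9)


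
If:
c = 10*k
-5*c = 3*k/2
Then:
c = 0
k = 0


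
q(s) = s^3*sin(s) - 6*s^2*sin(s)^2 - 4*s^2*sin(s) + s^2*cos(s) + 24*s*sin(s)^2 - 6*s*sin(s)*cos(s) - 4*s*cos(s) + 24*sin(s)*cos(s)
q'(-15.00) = 1353.20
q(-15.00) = 1896.67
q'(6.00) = 89.77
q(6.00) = -11.00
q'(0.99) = 10.54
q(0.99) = 16.68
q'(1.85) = -18.76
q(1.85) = 12.66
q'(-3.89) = 350.17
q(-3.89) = -212.61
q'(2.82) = 3.32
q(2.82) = 0.06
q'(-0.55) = 29.81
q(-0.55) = -13.41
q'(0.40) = 18.03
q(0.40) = 7.51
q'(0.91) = 12.55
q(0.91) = 15.75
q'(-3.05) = 90.60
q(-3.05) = -12.64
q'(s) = s^3*cos(s) - 12*s^2*sin(s)*cos(s) + 2*s^2*sin(s) - 4*s^2*cos(s) - 6*s*sin(s)^2 + 48*s*sin(s)*cos(s) - 4*s*sin(s) - 6*s*cos(s)^2 + 2*s*cos(s) - 6*sin(s)*cos(s) + 24*cos(s)^2 - 4*cos(s)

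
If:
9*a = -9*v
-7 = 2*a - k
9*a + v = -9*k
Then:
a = -63/26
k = 28/13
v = 63/26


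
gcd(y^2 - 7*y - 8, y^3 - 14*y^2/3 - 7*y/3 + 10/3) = y + 1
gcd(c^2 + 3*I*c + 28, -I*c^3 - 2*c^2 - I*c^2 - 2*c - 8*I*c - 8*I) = c - 4*I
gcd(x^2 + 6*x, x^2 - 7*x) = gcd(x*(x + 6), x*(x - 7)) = x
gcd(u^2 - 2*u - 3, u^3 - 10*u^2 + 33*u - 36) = u - 3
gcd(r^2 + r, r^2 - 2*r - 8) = 1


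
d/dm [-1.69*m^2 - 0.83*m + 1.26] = -3.38*m - 0.83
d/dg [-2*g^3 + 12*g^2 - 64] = 6*g*(4 - g)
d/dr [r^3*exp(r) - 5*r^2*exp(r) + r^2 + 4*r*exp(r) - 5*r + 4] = r^3*exp(r) - 2*r^2*exp(r) - 6*r*exp(r) + 2*r + 4*exp(r) - 5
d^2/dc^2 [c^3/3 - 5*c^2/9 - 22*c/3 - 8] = 2*c - 10/9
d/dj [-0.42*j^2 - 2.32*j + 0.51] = -0.84*j - 2.32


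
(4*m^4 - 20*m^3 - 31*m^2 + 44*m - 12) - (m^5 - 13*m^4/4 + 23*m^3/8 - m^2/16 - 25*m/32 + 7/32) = -m^5 + 29*m^4/4 - 183*m^3/8 - 495*m^2/16 + 1433*m/32 - 391/32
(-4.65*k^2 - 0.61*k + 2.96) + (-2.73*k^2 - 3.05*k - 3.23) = -7.38*k^2 - 3.66*k - 0.27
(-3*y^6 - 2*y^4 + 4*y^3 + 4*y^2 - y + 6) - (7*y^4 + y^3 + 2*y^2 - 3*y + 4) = -3*y^6 - 9*y^4 + 3*y^3 + 2*y^2 + 2*y + 2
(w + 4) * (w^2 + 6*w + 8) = w^3 + 10*w^2 + 32*w + 32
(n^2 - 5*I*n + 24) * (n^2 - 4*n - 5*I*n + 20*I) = n^4 - 4*n^3 - 10*I*n^3 - n^2 + 40*I*n^2 + 4*n - 120*I*n + 480*I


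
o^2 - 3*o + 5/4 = (o - 5/2)*(o - 1/2)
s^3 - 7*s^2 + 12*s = s*(s - 4)*(s - 3)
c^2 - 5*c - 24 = (c - 8)*(c + 3)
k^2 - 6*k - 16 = (k - 8)*(k + 2)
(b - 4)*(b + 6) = b^2 + 2*b - 24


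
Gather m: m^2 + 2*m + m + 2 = m^2 + 3*m + 2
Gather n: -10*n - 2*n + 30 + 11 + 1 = 42 - 12*n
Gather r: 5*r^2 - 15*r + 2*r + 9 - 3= 5*r^2 - 13*r + 6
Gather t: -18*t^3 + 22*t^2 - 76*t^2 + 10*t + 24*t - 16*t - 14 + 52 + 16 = -18*t^3 - 54*t^2 + 18*t + 54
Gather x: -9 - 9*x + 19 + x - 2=8 - 8*x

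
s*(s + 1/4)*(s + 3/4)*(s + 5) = s^4 + 6*s^3 + 83*s^2/16 + 15*s/16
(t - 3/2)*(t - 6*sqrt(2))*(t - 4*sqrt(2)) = t^3 - 10*sqrt(2)*t^2 - 3*t^2/2 + 15*sqrt(2)*t + 48*t - 72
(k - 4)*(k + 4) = k^2 - 16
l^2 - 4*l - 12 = (l - 6)*(l + 2)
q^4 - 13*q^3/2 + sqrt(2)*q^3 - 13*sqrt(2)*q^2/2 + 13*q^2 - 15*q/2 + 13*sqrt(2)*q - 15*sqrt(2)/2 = (q - 3)*(q - 5/2)*(q - 1)*(q + sqrt(2))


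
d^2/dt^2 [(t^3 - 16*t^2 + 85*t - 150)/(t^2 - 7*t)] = 4*(11*t^3 - 225*t^2 + 1575*t - 3675)/(t^3*(t^3 - 21*t^2 + 147*t - 343))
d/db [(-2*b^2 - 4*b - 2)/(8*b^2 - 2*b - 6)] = (9*b^2 + 14*b + 5)/(16*b^4 - 8*b^3 - 23*b^2 + 6*b + 9)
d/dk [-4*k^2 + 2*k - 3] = 2 - 8*k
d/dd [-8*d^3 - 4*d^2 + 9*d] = -24*d^2 - 8*d + 9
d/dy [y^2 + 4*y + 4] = 2*y + 4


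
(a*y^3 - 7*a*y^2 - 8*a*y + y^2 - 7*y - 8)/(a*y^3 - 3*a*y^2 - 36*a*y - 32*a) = (a*y + 1)/(a*(y + 4))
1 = 1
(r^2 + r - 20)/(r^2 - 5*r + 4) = (r + 5)/(r - 1)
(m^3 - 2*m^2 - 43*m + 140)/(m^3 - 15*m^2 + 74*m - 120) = (m + 7)/(m - 6)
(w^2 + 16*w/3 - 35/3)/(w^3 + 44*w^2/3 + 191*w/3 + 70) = (3*w - 5)/(3*w^2 + 23*w + 30)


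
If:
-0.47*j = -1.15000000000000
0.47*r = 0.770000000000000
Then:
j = 2.45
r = 1.64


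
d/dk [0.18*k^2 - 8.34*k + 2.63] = 0.36*k - 8.34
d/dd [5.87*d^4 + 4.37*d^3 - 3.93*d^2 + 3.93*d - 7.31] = 23.48*d^3 + 13.11*d^2 - 7.86*d + 3.93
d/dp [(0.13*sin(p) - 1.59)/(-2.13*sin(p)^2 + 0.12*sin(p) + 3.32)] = (0.2769*sin(p)^2 - 6.7734*sin(p) + 0.6224)*cos(p)/(4.5369*sin(p)^4 - 0.5112*sin(p)^3 - 14.1288*sin(p)^2 + 0.7968*sin(p) + 11.0224)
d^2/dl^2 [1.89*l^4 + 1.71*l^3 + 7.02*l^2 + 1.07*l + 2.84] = 22.68*l^2 + 10.26*l + 14.04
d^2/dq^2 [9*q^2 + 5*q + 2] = 18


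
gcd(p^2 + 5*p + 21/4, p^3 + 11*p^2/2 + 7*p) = p + 7/2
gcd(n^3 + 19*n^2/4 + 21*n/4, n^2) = n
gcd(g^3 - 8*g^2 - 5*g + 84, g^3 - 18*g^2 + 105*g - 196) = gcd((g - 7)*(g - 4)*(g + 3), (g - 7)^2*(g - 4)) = g^2 - 11*g + 28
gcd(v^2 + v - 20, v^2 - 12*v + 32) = v - 4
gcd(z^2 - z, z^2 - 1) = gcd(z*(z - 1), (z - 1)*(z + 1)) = z - 1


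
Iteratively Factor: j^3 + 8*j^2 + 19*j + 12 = (j + 4)*(j^2 + 4*j + 3) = (j + 3)*(j + 4)*(j + 1)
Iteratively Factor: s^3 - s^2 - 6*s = (s + 2)*(s^2 - 3*s) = s*(s + 2)*(s - 3)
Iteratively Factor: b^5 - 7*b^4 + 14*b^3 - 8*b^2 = (b - 4)*(b^4 - 3*b^3 + 2*b^2) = b*(b - 4)*(b^3 - 3*b^2 + 2*b) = b*(b - 4)*(b - 2)*(b^2 - b) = b^2*(b - 4)*(b - 2)*(b - 1)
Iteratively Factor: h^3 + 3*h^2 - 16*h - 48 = (h - 4)*(h^2 + 7*h + 12) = (h - 4)*(h + 4)*(h + 3)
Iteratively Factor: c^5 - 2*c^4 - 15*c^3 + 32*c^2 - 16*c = (c - 1)*(c^4 - c^3 - 16*c^2 + 16*c) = (c - 4)*(c - 1)*(c^3 + 3*c^2 - 4*c) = (c - 4)*(c - 1)^2*(c^2 + 4*c) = c*(c - 4)*(c - 1)^2*(c + 4)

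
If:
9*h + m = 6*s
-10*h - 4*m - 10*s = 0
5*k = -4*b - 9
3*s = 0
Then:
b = -5*k/4 - 9/4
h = 0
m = 0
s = 0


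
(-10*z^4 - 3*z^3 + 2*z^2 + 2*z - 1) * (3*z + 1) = -30*z^5 - 19*z^4 + 3*z^3 + 8*z^2 - z - 1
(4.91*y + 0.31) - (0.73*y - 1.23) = 4.18*y + 1.54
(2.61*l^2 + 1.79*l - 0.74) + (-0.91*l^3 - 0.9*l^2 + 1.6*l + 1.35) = -0.91*l^3 + 1.71*l^2 + 3.39*l + 0.61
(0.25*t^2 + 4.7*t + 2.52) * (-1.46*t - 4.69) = -0.365*t^3 - 8.0345*t^2 - 25.7222*t - 11.8188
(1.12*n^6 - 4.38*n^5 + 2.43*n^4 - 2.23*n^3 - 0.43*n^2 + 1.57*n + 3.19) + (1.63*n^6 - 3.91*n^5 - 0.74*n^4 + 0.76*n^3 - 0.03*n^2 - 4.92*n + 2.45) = 2.75*n^6 - 8.29*n^5 + 1.69*n^4 - 1.47*n^3 - 0.46*n^2 - 3.35*n + 5.64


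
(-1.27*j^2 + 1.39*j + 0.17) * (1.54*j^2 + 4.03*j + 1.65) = -1.9558*j^4 - 2.9775*j^3 + 3.768*j^2 + 2.9786*j + 0.2805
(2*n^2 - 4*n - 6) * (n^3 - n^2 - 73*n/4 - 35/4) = 2*n^5 - 6*n^4 - 77*n^3/2 + 123*n^2/2 + 289*n/2 + 105/2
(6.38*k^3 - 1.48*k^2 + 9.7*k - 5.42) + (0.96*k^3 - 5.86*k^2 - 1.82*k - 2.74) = 7.34*k^3 - 7.34*k^2 + 7.88*k - 8.16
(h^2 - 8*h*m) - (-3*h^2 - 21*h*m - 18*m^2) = 4*h^2 + 13*h*m + 18*m^2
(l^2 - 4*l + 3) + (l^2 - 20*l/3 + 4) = 2*l^2 - 32*l/3 + 7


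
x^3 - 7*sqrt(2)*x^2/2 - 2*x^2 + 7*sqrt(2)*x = x*(x - 2)*(x - 7*sqrt(2)/2)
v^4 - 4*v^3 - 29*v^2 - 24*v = v*(v - 8)*(v + 1)*(v + 3)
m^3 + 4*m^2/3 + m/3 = m*(m + 1/3)*(m + 1)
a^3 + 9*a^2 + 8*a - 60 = (a - 2)*(a + 5)*(a + 6)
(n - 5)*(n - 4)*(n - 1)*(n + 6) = n^4 - 4*n^3 - 31*n^2 + 154*n - 120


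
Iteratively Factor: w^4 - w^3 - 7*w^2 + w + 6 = (w + 2)*(w^3 - 3*w^2 - w + 3) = (w - 3)*(w + 2)*(w^2 - 1) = (w - 3)*(w - 1)*(w + 2)*(w + 1)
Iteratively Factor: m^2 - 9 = (m + 3)*(m - 3)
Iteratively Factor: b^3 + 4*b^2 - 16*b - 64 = (b - 4)*(b^2 + 8*b + 16) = (b - 4)*(b + 4)*(b + 4)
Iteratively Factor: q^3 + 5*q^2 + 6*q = (q + 3)*(q^2 + 2*q) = q*(q + 3)*(q + 2)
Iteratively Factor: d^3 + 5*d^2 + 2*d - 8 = (d - 1)*(d^2 + 6*d + 8) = (d - 1)*(d + 4)*(d + 2)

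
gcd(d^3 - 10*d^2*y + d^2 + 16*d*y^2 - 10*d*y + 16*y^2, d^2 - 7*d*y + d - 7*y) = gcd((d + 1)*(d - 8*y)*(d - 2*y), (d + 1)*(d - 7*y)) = d + 1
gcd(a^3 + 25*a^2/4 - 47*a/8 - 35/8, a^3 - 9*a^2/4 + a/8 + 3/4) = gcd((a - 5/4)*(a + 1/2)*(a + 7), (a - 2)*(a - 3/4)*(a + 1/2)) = a + 1/2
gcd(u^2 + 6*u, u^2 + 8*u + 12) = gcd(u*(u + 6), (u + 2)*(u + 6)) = u + 6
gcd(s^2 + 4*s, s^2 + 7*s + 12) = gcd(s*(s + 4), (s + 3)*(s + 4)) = s + 4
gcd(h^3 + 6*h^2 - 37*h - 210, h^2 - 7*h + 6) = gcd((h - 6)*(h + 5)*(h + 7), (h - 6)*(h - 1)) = h - 6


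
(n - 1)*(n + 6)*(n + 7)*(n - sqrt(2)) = n^4 - sqrt(2)*n^3 + 12*n^3 - 12*sqrt(2)*n^2 + 29*n^2 - 42*n - 29*sqrt(2)*n + 42*sqrt(2)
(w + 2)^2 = w^2 + 4*w + 4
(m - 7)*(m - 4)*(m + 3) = m^3 - 8*m^2 - 5*m + 84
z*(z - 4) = z^2 - 4*z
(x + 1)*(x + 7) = x^2 + 8*x + 7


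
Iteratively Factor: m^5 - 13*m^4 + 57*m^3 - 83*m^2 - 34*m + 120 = (m - 4)*(m^4 - 9*m^3 + 21*m^2 + m - 30) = (m - 4)*(m + 1)*(m^3 - 10*m^2 + 31*m - 30) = (m - 5)*(m - 4)*(m + 1)*(m^2 - 5*m + 6) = (m - 5)*(m - 4)*(m - 2)*(m + 1)*(m - 3)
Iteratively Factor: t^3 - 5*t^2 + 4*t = (t - 1)*(t^2 - 4*t) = (t - 4)*(t - 1)*(t)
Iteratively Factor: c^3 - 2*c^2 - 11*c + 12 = (c + 3)*(c^2 - 5*c + 4) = (c - 4)*(c + 3)*(c - 1)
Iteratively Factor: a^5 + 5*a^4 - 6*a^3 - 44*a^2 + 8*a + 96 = (a + 3)*(a^4 + 2*a^3 - 12*a^2 - 8*a + 32) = (a - 2)*(a + 3)*(a^3 + 4*a^2 - 4*a - 16) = (a - 2)*(a + 3)*(a + 4)*(a^2 - 4) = (a - 2)^2*(a + 3)*(a + 4)*(a + 2)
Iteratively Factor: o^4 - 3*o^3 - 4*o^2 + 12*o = (o)*(o^3 - 3*o^2 - 4*o + 12) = o*(o + 2)*(o^2 - 5*o + 6) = o*(o - 3)*(o + 2)*(o - 2)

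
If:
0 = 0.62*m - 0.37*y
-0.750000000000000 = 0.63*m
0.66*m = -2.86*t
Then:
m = -1.19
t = 0.27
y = -1.99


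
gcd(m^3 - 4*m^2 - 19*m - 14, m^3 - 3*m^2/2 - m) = 1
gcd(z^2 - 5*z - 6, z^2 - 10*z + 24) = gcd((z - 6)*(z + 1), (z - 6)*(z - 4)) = z - 6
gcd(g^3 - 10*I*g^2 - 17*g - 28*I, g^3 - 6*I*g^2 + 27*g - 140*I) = g^2 - 11*I*g - 28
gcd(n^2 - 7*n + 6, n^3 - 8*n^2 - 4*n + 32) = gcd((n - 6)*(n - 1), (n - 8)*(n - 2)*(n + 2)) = 1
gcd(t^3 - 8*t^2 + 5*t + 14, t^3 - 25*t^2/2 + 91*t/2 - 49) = t^2 - 9*t + 14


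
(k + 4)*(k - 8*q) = k^2 - 8*k*q + 4*k - 32*q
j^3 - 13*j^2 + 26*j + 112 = (j - 8)*(j - 7)*(j + 2)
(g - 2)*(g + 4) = g^2 + 2*g - 8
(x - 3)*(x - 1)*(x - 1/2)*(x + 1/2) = x^4 - 4*x^3 + 11*x^2/4 + x - 3/4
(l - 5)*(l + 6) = l^2 + l - 30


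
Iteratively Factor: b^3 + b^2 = (b)*(b^2 + b) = b*(b + 1)*(b)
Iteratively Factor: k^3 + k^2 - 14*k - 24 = (k + 2)*(k^2 - k - 12) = (k - 4)*(k + 2)*(k + 3)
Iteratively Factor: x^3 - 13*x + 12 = (x + 4)*(x^2 - 4*x + 3) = (x - 3)*(x + 4)*(x - 1)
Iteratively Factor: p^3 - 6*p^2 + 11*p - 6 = (p - 3)*(p^2 - 3*p + 2) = (p - 3)*(p - 1)*(p - 2)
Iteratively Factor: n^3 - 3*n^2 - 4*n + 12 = (n - 3)*(n^2 - 4) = (n - 3)*(n + 2)*(n - 2)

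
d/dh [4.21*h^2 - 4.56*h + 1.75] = 8.42*h - 4.56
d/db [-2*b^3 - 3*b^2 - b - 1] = -6*b^2 - 6*b - 1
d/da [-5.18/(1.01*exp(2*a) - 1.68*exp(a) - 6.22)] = (10.4636*exp(a) - 8.7024)*exp(a)/(-1.01*exp(2*a) + 1.68*exp(a) + 6.22)^2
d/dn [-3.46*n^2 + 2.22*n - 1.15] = 2.22 - 6.92*n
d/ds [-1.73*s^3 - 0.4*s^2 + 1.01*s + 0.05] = -5.19*s^2 - 0.8*s + 1.01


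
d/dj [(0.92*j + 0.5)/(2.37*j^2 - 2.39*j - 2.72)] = (2.1804*j^2 - 2.1988*j - (0.92*j + 0.5)*(4.74*j - 2.39) - 2.5024)/(-2.37*j^2 + 2.39*j + 2.72)^2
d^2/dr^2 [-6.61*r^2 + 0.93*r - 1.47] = -13.2200000000000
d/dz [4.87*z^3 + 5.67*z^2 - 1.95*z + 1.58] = 14.61*z^2 + 11.34*z - 1.95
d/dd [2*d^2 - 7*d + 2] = 4*d - 7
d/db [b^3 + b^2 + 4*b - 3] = 3*b^2 + 2*b + 4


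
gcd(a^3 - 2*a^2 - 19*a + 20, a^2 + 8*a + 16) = a + 4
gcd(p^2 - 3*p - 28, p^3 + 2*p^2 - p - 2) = 1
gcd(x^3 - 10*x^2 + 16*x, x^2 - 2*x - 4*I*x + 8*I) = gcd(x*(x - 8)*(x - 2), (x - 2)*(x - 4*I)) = x - 2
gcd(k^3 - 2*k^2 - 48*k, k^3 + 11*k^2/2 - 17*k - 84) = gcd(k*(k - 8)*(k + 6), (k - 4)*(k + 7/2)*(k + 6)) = k + 6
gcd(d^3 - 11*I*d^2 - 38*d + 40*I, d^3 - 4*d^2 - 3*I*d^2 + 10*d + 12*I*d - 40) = d - 5*I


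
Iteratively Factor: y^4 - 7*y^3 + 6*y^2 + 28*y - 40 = (y - 2)*(y^3 - 5*y^2 - 4*y + 20) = (y - 2)*(y + 2)*(y^2 - 7*y + 10) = (y - 2)^2*(y + 2)*(y - 5)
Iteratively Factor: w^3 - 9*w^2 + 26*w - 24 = (w - 2)*(w^2 - 7*w + 12) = (w - 3)*(w - 2)*(w - 4)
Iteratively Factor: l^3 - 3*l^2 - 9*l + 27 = (l - 3)*(l^2 - 9) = (l - 3)^2*(l + 3)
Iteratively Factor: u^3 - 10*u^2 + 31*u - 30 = (u - 5)*(u^2 - 5*u + 6) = (u - 5)*(u - 3)*(u - 2)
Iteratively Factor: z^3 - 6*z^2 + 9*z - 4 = (z - 1)*(z^2 - 5*z + 4) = (z - 4)*(z - 1)*(z - 1)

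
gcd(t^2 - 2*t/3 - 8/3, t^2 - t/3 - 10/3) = t - 2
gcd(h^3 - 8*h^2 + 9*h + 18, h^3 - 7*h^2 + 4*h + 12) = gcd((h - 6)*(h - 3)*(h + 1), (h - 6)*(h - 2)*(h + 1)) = h^2 - 5*h - 6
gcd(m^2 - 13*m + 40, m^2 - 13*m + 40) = m^2 - 13*m + 40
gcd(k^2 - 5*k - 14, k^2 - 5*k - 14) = k^2 - 5*k - 14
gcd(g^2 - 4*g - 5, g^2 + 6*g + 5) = g + 1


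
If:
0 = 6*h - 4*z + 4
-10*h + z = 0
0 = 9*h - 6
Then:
No Solution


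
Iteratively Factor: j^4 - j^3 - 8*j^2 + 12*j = (j)*(j^3 - j^2 - 8*j + 12) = j*(j + 3)*(j^2 - 4*j + 4) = j*(j - 2)*(j + 3)*(j - 2)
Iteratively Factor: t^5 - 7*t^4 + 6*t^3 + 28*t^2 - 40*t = (t - 2)*(t^4 - 5*t^3 - 4*t^2 + 20*t) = (t - 2)^2*(t^3 - 3*t^2 - 10*t) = (t - 2)^2*(t + 2)*(t^2 - 5*t) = (t - 5)*(t - 2)^2*(t + 2)*(t)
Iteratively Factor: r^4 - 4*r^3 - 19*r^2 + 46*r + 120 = (r + 3)*(r^3 - 7*r^2 + 2*r + 40) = (r - 5)*(r + 3)*(r^2 - 2*r - 8) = (r - 5)*(r + 2)*(r + 3)*(r - 4)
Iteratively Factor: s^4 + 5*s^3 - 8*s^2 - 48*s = (s + 4)*(s^3 + s^2 - 12*s) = (s - 3)*(s + 4)*(s^2 + 4*s) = (s - 3)*(s + 4)^2*(s)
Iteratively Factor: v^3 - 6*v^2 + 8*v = (v - 2)*(v^2 - 4*v) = v*(v - 2)*(v - 4)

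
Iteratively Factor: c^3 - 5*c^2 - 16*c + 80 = (c + 4)*(c^2 - 9*c + 20) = (c - 4)*(c + 4)*(c - 5)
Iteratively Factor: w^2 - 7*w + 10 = (w - 2)*(w - 5)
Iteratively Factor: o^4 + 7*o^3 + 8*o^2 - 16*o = (o + 4)*(o^3 + 3*o^2 - 4*o) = (o - 1)*(o + 4)*(o^2 + 4*o) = o*(o - 1)*(o + 4)*(o + 4)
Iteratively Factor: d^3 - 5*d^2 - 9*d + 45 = (d - 3)*(d^2 - 2*d - 15) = (d - 5)*(d - 3)*(d + 3)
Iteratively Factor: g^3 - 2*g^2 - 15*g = (g - 5)*(g^2 + 3*g) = g*(g - 5)*(g + 3)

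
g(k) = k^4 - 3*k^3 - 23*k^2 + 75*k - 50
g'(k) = 4*k^3 - 9*k^2 - 46*k + 75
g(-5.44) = 220.10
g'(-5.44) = -585.06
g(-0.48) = -90.91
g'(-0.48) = 94.56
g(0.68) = -10.36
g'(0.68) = 40.82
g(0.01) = -49.25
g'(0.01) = 74.54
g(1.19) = 3.63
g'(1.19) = 14.26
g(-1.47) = -195.75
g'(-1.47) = 110.47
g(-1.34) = -181.36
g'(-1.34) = 110.86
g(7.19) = 857.64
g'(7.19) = 765.77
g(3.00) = -32.00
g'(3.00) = -36.00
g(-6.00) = 616.00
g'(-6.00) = -837.00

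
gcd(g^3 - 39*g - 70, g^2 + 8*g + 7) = 1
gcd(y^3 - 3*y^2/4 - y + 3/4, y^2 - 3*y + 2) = y - 1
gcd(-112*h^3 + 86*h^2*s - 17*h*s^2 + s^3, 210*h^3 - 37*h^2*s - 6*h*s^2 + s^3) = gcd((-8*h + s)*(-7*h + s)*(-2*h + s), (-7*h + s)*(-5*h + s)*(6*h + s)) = -7*h + s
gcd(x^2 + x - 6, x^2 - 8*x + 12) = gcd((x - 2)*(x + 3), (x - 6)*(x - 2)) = x - 2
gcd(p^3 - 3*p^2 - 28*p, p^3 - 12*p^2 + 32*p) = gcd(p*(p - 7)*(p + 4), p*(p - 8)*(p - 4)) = p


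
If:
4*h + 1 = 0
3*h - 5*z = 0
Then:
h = -1/4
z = -3/20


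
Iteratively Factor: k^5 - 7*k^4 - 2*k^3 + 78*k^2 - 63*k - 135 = (k - 5)*(k^4 - 2*k^3 - 12*k^2 + 18*k + 27) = (k - 5)*(k + 1)*(k^3 - 3*k^2 - 9*k + 27) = (k - 5)*(k - 3)*(k + 1)*(k^2 - 9) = (k - 5)*(k - 3)*(k + 1)*(k + 3)*(k - 3)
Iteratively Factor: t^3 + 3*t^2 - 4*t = (t - 1)*(t^2 + 4*t) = t*(t - 1)*(t + 4)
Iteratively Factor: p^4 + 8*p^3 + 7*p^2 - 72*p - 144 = (p - 3)*(p^3 + 11*p^2 + 40*p + 48) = (p - 3)*(p + 3)*(p^2 + 8*p + 16) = (p - 3)*(p + 3)*(p + 4)*(p + 4)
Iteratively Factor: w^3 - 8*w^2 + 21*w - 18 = (w - 3)*(w^2 - 5*w + 6) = (w - 3)^2*(w - 2)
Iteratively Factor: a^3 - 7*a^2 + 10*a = (a)*(a^2 - 7*a + 10) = a*(a - 2)*(a - 5)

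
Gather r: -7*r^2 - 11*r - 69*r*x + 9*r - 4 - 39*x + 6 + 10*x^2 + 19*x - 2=-7*r^2 + r*(-69*x - 2) + 10*x^2 - 20*x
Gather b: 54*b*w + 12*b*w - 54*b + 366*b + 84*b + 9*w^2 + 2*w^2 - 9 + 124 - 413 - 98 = b*(66*w + 396) + 11*w^2 - 396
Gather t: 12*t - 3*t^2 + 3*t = -3*t^2 + 15*t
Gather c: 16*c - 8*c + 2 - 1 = 8*c + 1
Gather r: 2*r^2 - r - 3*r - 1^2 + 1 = 2*r^2 - 4*r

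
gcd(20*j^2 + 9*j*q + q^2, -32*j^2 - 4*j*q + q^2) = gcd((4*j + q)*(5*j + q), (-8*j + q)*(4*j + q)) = 4*j + q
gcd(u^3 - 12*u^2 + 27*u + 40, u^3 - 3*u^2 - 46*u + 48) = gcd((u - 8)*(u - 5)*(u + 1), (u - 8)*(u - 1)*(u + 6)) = u - 8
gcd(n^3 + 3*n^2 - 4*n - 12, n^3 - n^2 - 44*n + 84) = n - 2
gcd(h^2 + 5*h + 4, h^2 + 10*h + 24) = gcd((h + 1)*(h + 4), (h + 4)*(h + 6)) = h + 4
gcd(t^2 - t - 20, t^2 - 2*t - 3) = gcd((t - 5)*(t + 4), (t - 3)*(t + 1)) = 1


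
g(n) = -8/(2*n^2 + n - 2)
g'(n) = -8*(-4*n - 1)/(2*n^2 + n - 2)^2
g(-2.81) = -0.73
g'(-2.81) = -0.68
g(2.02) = -0.98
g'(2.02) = 1.09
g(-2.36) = -1.18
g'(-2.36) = -1.47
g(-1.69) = -3.96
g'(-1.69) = -11.27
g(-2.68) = -0.83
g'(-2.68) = -0.83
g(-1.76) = -3.29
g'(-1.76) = -8.15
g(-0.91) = 6.38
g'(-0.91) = -13.43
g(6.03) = -0.10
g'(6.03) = 0.03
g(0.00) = 4.00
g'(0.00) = 2.00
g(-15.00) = -0.02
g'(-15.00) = 0.00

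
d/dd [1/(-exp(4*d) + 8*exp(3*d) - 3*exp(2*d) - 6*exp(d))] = 2*(2*exp(3*d) - 12*exp(2*d) + 3*exp(d) + 3)*exp(-d)/(exp(3*d) - 8*exp(2*d) + 3*exp(d) + 6)^2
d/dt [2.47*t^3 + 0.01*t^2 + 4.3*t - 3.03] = 7.41*t^2 + 0.02*t + 4.3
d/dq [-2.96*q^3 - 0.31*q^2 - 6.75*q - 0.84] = -8.88*q^2 - 0.62*q - 6.75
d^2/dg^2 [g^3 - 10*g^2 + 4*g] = 6*g - 20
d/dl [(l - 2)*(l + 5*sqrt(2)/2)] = 2*l - 2 + 5*sqrt(2)/2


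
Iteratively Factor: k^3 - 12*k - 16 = (k - 4)*(k^2 + 4*k + 4) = (k - 4)*(k + 2)*(k + 2)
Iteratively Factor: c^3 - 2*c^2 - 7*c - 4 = (c + 1)*(c^2 - 3*c - 4) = (c - 4)*(c + 1)*(c + 1)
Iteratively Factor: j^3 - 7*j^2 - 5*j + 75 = (j - 5)*(j^2 - 2*j - 15) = (j - 5)*(j + 3)*(j - 5)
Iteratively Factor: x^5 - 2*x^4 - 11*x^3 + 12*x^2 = (x)*(x^4 - 2*x^3 - 11*x^2 + 12*x) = x*(x - 4)*(x^3 + 2*x^2 - 3*x) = x*(x - 4)*(x - 1)*(x^2 + 3*x) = x^2*(x - 4)*(x - 1)*(x + 3)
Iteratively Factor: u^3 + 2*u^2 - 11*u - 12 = (u + 4)*(u^2 - 2*u - 3) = (u + 1)*(u + 4)*(u - 3)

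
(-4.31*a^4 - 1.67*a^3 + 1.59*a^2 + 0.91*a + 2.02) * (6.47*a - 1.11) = -27.8857*a^5 - 6.0208*a^4 + 12.141*a^3 + 4.1228*a^2 + 12.0593*a - 2.2422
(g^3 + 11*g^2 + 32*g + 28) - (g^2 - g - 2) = g^3 + 10*g^2 + 33*g + 30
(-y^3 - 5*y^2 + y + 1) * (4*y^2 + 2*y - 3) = -4*y^5 - 22*y^4 - 3*y^3 + 21*y^2 - y - 3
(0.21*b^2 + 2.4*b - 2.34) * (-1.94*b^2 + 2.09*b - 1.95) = -0.4074*b^4 - 4.2171*b^3 + 9.1461*b^2 - 9.5706*b + 4.563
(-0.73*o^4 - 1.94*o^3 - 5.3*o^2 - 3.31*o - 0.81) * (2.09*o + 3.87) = -1.5257*o^5 - 6.8797*o^4 - 18.5848*o^3 - 27.4289*o^2 - 14.5026*o - 3.1347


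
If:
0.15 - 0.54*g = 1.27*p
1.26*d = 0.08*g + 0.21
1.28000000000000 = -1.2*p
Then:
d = 0.34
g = 2.79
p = -1.07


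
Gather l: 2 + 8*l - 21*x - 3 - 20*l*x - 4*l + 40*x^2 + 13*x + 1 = l*(4 - 20*x) + 40*x^2 - 8*x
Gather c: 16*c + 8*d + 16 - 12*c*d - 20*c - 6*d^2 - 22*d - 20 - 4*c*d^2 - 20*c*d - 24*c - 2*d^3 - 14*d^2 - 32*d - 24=c*(-4*d^2 - 32*d - 28) - 2*d^3 - 20*d^2 - 46*d - 28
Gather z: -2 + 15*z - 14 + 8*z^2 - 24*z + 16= 8*z^2 - 9*z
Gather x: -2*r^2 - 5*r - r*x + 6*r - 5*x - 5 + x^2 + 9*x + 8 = -2*r^2 + r + x^2 + x*(4 - r) + 3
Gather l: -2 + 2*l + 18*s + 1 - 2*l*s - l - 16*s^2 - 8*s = l*(1 - 2*s) - 16*s^2 + 10*s - 1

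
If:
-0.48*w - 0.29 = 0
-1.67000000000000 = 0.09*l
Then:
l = -18.56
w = -0.60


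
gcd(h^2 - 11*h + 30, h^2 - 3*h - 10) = h - 5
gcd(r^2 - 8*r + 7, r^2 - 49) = r - 7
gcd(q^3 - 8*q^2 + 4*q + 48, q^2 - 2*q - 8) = q^2 - 2*q - 8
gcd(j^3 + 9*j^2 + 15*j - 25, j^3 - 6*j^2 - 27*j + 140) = j + 5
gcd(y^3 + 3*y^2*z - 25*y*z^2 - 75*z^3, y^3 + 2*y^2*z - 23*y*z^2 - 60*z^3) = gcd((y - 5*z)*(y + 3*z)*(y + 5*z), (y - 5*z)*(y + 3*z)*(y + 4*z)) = y^2 - 2*y*z - 15*z^2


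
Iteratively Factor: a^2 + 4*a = (a + 4)*(a)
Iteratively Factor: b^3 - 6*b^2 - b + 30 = (b - 3)*(b^2 - 3*b - 10) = (b - 3)*(b + 2)*(b - 5)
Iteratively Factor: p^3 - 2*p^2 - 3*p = (p - 3)*(p^2 + p) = (p - 3)*(p + 1)*(p)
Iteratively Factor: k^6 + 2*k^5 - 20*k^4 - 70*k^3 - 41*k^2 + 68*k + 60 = (k + 1)*(k^5 + k^4 - 21*k^3 - 49*k^2 + 8*k + 60) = (k + 1)*(k + 2)*(k^4 - k^3 - 19*k^2 - 11*k + 30) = (k + 1)*(k + 2)*(k + 3)*(k^3 - 4*k^2 - 7*k + 10) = (k + 1)*(k + 2)^2*(k + 3)*(k^2 - 6*k + 5) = (k - 5)*(k + 1)*(k + 2)^2*(k + 3)*(k - 1)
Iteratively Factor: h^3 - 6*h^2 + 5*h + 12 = (h + 1)*(h^2 - 7*h + 12) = (h - 4)*(h + 1)*(h - 3)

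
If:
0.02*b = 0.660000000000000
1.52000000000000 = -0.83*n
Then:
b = 33.00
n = -1.83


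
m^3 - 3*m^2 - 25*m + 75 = (m - 5)*(m - 3)*(m + 5)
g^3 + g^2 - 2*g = g*(g - 1)*(g + 2)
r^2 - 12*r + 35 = (r - 7)*(r - 5)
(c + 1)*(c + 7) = c^2 + 8*c + 7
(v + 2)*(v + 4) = v^2 + 6*v + 8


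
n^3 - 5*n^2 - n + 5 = (n - 5)*(n - 1)*(n + 1)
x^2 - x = x*(x - 1)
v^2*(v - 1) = v^3 - v^2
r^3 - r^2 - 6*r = r*(r - 3)*(r + 2)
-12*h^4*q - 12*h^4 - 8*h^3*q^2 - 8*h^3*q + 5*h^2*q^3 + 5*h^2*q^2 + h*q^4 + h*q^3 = (-2*h + q)*(h + q)*(6*h + q)*(h*q + h)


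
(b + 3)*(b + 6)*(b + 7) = b^3 + 16*b^2 + 81*b + 126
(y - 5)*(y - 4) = y^2 - 9*y + 20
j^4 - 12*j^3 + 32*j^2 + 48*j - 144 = (j - 6)^2*(j - 2)*(j + 2)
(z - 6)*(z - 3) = z^2 - 9*z + 18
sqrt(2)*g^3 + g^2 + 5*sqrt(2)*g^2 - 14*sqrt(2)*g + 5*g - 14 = (g - 2)*(g + 7)*(sqrt(2)*g + 1)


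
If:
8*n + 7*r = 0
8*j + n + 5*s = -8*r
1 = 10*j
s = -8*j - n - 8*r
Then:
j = 1/10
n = 28/285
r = -32/285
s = 0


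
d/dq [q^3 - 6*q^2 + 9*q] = 3*q^2 - 12*q + 9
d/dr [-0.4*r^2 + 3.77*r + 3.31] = 3.77 - 0.8*r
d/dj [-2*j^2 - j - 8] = -4*j - 1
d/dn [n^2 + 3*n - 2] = 2*n + 3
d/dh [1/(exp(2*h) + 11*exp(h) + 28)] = (-2*exp(h) - 11)*exp(h)/(exp(2*h) + 11*exp(h) + 28)^2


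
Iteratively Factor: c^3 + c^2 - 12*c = (c - 3)*(c^2 + 4*c) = (c - 3)*(c + 4)*(c)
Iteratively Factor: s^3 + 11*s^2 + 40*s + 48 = (s + 4)*(s^2 + 7*s + 12) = (s + 3)*(s + 4)*(s + 4)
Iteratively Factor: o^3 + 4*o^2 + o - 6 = (o + 2)*(o^2 + 2*o - 3) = (o - 1)*(o + 2)*(o + 3)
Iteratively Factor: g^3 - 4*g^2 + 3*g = (g - 1)*(g^2 - 3*g) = g*(g - 1)*(g - 3)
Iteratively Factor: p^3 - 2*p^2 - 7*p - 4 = (p + 1)*(p^2 - 3*p - 4) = (p - 4)*(p + 1)*(p + 1)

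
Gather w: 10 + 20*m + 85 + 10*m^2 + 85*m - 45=10*m^2 + 105*m + 50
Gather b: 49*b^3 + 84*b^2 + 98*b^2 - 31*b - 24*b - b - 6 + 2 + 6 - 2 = 49*b^3 + 182*b^2 - 56*b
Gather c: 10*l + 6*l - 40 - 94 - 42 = 16*l - 176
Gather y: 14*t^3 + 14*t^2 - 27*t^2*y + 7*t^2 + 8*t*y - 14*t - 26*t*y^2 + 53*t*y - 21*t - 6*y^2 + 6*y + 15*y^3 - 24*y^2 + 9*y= 14*t^3 + 21*t^2 - 35*t + 15*y^3 + y^2*(-26*t - 30) + y*(-27*t^2 + 61*t + 15)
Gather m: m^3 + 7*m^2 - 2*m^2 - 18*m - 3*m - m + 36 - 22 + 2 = m^3 + 5*m^2 - 22*m + 16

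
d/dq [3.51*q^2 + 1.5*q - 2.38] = 7.02*q + 1.5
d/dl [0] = 0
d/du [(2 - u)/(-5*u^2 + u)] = (-5*u^2 + 20*u - 2)/(u^2*(25*u^2 - 10*u + 1))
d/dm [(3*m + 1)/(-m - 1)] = -2/(m + 1)^2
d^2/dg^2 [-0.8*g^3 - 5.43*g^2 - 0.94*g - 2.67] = -4.8*g - 10.86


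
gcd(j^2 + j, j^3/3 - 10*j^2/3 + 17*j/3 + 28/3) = j + 1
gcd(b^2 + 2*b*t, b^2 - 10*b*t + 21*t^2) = 1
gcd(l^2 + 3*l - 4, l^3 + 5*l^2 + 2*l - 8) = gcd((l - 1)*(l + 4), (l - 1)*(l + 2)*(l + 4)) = l^2 + 3*l - 4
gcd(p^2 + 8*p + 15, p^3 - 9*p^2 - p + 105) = p + 3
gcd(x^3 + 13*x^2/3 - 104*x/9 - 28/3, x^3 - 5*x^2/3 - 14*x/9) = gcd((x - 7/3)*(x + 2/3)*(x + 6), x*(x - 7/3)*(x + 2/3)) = x^2 - 5*x/3 - 14/9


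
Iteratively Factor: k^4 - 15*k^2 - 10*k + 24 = (k - 4)*(k^3 + 4*k^2 + k - 6) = (k - 4)*(k + 3)*(k^2 + k - 2) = (k - 4)*(k - 1)*(k + 3)*(k + 2)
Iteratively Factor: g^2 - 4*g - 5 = (g - 5)*(g + 1)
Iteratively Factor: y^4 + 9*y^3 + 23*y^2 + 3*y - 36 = (y + 4)*(y^3 + 5*y^2 + 3*y - 9) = (y + 3)*(y + 4)*(y^2 + 2*y - 3) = (y + 3)^2*(y + 4)*(y - 1)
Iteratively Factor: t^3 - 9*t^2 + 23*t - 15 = (t - 1)*(t^2 - 8*t + 15) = (t - 3)*(t - 1)*(t - 5)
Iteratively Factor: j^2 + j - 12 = (j + 4)*(j - 3)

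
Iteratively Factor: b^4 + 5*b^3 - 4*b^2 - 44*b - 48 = (b + 2)*(b^3 + 3*b^2 - 10*b - 24) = (b + 2)^2*(b^2 + b - 12) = (b + 2)^2*(b + 4)*(b - 3)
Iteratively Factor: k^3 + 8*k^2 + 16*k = (k + 4)*(k^2 + 4*k) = k*(k + 4)*(k + 4)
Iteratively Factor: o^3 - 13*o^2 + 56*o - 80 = (o - 5)*(o^2 - 8*o + 16) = (o - 5)*(o - 4)*(o - 4)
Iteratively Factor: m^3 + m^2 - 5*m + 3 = (m - 1)*(m^2 + 2*m - 3) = (m - 1)^2*(m + 3)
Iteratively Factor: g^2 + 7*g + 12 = (g + 4)*(g + 3)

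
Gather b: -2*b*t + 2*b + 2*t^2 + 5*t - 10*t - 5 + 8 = b*(2 - 2*t) + 2*t^2 - 5*t + 3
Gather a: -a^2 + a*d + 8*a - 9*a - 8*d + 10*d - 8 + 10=-a^2 + a*(d - 1) + 2*d + 2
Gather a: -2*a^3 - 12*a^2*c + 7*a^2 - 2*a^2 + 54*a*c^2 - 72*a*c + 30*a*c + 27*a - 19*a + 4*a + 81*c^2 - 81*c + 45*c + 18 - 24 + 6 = -2*a^3 + a^2*(5 - 12*c) + a*(54*c^2 - 42*c + 12) + 81*c^2 - 36*c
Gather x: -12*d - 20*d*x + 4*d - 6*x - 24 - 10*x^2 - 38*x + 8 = -8*d - 10*x^2 + x*(-20*d - 44) - 16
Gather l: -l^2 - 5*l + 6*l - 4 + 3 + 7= -l^2 + l + 6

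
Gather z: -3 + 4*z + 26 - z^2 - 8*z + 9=-z^2 - 4*z + 32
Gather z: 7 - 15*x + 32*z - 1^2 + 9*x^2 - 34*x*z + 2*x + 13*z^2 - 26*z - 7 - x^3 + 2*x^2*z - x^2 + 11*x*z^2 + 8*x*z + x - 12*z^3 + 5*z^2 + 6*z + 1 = -x^3 + 8*x^2 - 12*x - 12*z^3 + z^2*(11*x + 18) + z*(2*x^2 - 26*x + 12)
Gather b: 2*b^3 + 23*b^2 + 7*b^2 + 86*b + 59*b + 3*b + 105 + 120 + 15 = 2*b^3 + 30*b^2 + 148*b + 240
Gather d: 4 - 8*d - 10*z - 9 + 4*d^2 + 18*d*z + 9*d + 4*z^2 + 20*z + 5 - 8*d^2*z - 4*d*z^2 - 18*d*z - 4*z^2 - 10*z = d^2*(4 - 8*z) + d*(1 - 4*z^2)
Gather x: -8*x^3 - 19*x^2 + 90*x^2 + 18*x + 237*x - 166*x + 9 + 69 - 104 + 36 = -8*x^3 + 71*x^2 + 89*x + 10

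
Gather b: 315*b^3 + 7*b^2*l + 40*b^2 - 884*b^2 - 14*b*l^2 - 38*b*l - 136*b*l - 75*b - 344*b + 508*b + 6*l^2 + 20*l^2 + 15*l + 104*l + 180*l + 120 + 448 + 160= 315*b^3 + b^2*(7*l - 844) + b*(-14*l^2 - 174*l + 89) + 26*l^2 + 299*l + 728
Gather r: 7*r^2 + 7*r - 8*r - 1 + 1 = 7*r^2 - r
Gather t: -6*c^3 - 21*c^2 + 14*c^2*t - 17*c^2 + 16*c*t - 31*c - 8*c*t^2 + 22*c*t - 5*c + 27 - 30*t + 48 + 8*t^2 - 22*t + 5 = -6*c^3 - 38*c^2 - 36*c + t^2*(8 - 8*c) + t*(14*c^2 + 38*c - 52) + 80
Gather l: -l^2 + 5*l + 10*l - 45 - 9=-l^2 + 15*l - 54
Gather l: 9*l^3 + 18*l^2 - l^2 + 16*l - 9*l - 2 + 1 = 9*l^3 + 17*l^2 + 7*l - 1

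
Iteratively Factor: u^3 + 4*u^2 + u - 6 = (u + 3)*(u^2 + u - 2) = (u + 2)*(u + 3)*(u - 1)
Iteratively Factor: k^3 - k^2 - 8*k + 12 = (k + 3)*(k^2 - 4*k + 4) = (k - 2)*(k + 3)*(k - 2)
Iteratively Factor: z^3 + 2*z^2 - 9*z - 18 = (z + 2)*(z^2 - 9) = (z + 2)*(z + 3)*(z - 3)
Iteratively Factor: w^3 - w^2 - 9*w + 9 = (w - 3)*(w^2 + 2*w - 3) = (w - 3)*(w + 3)*(w - 1)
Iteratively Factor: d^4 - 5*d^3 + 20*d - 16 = (d - 4)*(d^3 - d^2 - 4*d + 4) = (d - 4)*(d - 1)*(d^2 - 4) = (d - 4)*(d - 1)*(d + 2)*(d - 2)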